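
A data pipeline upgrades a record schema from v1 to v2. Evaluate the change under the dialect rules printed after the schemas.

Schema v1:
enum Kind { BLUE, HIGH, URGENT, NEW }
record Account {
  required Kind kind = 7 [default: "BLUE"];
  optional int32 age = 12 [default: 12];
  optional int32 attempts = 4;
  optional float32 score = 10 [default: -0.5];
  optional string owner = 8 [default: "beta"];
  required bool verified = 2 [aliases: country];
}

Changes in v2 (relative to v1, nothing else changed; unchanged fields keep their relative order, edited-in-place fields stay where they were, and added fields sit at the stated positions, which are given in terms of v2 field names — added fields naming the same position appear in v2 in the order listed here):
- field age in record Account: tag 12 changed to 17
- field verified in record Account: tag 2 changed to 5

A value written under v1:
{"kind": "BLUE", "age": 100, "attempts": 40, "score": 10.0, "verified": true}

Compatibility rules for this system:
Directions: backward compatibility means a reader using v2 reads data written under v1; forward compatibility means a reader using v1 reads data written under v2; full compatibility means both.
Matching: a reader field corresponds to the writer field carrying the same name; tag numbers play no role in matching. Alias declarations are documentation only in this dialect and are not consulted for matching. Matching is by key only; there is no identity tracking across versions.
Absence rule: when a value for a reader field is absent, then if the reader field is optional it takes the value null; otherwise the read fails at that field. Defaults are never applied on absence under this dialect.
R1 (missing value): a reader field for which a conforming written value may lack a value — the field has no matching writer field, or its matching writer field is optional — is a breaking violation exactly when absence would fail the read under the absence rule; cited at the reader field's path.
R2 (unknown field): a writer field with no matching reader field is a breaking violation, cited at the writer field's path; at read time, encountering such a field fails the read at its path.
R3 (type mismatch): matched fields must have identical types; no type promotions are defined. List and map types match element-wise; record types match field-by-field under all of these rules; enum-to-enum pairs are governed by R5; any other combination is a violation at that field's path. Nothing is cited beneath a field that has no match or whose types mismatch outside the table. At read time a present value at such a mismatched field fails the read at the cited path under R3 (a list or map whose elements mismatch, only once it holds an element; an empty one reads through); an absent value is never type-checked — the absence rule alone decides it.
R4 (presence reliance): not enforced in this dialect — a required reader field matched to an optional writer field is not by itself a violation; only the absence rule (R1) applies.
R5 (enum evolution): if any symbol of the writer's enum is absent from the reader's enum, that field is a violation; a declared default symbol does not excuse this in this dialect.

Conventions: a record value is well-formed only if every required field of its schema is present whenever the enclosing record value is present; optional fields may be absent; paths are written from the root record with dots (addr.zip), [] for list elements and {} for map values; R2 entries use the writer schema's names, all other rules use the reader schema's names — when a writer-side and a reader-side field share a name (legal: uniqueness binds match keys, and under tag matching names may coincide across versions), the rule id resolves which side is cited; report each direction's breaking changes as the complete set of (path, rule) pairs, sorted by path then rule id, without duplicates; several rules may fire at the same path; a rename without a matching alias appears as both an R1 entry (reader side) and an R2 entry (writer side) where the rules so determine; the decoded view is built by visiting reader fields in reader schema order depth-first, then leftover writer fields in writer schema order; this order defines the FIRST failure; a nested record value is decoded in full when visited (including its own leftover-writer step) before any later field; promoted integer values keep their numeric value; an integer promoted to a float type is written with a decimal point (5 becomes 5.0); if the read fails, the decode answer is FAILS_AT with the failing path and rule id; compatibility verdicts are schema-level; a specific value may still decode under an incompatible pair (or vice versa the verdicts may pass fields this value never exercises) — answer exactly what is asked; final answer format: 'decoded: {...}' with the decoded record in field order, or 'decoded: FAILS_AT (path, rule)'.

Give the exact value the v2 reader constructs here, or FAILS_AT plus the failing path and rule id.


decoded: {"kind": "BLUE", "age": 100, "attempts": 40, "score": 10.0, "owner": null, "verified": true}

the writer's type comes first in each Account pair
migrating the Account value to v2:
  kind := "BLUE"
  age := 100
  attempts := 40
  score := 10.0
  owner := null (absent, optional -> null)
  verified := true
  => decoded: {"kind": "BLUE", "age": 100, "attempts": 40, "score": 10.0, "owner": null, "verified": true}
checking off the Account differences that do not matter here:
  field age in record Account: tag 12 changed to 17 -> inert under this dialect — no rule fires on Account and the result does not move
  field verified in record Account: tag 2 changed to 5 -> inert under this dialect — no rule fires on Account and the result does not move


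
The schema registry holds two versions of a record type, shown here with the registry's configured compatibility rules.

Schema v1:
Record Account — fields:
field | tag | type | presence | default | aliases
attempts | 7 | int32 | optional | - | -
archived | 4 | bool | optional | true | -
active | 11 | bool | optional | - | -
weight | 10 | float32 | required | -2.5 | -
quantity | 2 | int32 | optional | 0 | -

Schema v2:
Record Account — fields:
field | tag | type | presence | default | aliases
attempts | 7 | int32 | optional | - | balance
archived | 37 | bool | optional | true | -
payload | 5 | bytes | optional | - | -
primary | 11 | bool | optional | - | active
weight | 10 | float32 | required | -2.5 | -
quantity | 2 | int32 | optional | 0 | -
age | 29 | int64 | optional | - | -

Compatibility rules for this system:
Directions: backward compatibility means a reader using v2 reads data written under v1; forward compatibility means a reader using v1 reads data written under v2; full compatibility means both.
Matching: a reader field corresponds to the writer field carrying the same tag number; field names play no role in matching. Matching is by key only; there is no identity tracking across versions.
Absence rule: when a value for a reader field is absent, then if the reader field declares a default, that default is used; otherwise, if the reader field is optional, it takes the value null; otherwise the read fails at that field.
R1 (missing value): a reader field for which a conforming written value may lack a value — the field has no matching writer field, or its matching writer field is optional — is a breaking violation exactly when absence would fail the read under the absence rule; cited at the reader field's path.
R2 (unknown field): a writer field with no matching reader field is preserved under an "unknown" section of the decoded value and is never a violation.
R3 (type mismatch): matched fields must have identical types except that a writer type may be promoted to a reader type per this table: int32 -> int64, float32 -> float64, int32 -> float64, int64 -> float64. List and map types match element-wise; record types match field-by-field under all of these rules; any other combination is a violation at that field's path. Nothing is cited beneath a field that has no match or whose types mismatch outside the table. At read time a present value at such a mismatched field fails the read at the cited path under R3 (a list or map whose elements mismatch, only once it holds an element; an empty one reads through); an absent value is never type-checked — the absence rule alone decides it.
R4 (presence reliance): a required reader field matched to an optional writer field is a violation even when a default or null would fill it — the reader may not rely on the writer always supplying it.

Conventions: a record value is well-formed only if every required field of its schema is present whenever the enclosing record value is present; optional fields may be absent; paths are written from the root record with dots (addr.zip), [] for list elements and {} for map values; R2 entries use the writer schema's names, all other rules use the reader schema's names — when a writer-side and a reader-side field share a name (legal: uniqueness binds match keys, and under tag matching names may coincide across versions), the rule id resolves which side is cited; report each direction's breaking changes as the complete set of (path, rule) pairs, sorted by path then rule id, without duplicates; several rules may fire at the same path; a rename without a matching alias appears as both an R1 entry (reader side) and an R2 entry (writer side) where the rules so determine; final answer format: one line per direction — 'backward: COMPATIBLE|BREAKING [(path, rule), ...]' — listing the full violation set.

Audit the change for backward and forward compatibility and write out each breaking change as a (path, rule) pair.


backward: COMPATIBLE []; forward: COMPATIBLE []

in Account below, arrows point writer -> reader
backward for Account (reader v2, writer v1):
  int32 -> int32, writer optional: attempts aligns to attempts
  archived: no writer match
  payload: no writer match
  bool -> bool, writer optional: primary aligns to active
  float32 -> float32, writer required: weight aligns to weight
  int32 -> int32, writer optional: quantity aligns to quantity
  age: no writer match
  writer archived: unknown to reader
  => backward verdict for Account: COMPATIBLE, no violations
forward for Account (reader v1, writer v2):
  int32 -> int32, writer optional: attempts aligns to attempts
  archived: no writer match
  bool -> bool, writer optional: active aligns to primary
  float32 -> float32, writer required: weight aligns to weight
  int32 -> int32, writer optional: quantity aligns to quantity
  writer archived: unknown to reader
  writer payload: unknown to reader
  writer age: unknown to reader
  => forward verdict for Account: COMPATIBLE, no violations


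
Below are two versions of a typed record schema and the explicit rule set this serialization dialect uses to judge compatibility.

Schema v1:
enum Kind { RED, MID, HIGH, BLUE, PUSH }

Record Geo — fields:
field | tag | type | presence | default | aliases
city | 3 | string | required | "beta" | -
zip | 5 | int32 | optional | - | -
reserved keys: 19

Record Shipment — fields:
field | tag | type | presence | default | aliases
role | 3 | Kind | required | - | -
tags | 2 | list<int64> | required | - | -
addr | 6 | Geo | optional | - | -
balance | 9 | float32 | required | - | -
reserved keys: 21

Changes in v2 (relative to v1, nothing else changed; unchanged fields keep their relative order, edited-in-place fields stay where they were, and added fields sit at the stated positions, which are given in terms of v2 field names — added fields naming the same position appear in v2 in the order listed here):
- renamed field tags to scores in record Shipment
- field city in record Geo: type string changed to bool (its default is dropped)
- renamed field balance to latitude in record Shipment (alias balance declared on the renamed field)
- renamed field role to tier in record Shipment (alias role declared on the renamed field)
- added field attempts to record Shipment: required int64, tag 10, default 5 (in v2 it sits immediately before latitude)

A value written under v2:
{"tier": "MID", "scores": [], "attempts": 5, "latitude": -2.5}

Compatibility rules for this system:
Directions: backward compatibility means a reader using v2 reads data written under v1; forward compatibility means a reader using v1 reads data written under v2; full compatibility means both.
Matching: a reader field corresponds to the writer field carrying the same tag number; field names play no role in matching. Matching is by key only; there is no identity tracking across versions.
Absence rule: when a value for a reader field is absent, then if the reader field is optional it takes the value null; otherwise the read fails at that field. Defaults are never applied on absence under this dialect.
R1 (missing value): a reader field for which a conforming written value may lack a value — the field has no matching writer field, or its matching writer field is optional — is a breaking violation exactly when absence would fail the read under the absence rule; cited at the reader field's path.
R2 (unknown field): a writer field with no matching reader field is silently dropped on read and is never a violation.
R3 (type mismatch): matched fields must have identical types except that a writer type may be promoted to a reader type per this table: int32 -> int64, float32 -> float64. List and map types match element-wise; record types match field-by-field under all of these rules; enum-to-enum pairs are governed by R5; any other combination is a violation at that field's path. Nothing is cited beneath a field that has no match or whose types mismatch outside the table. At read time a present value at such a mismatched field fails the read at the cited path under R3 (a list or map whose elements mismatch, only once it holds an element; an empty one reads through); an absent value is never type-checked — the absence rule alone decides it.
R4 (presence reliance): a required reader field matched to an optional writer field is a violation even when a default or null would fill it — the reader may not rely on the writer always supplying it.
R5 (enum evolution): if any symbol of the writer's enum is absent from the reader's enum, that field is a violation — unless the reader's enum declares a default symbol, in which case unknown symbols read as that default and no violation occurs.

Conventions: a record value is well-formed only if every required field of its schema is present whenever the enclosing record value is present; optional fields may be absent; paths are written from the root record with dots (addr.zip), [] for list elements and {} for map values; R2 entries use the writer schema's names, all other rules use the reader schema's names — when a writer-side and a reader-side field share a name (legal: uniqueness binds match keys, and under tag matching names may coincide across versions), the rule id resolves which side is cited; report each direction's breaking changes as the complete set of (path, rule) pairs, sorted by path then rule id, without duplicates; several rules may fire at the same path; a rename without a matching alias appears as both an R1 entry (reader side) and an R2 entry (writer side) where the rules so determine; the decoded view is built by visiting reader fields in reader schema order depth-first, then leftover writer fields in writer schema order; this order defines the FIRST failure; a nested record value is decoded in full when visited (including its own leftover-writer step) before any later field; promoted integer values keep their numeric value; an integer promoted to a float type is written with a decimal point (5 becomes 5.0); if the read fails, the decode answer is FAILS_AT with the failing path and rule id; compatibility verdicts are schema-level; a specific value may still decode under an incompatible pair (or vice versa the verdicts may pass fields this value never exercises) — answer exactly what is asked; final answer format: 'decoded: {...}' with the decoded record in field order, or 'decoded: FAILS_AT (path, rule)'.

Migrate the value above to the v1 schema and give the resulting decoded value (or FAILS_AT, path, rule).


arrows below run writer -> reader for Shipment
decode (reader v1):
  role := "MID" (from writer tier)
  tags := [] (from writer scores)
  addr := null (not supplied -> null)
  balance := -2.5 (from writer latitude)
  writer attempts: unmatched, discarded
  => decoded: {"role": "MID", "tags": [], "addr": null, "balance": -2.5}
checking off the Shipment differences that do not matter here:
  renamed field tags to scores in record Shipment -> fires no rule on Shipment under this dialect and leaves the result unchanged
  field city in record Geo: type string changed to bool (its default is dropped) -> affects the rule determinations only; this particular Shipment value decodes identically
  renamed field balance to latitude in record Shipment (alias balance declared on the renamed field) -> fires no rule on Shipment under this dialect and leaves the result unchanged
  renamed field role to tier in record Shipment (alias role declared on the renamed field) -> fires no rule on Shipment under this dialect and leaves the result unchanged
  added field attempts to record Shipment: required int64, tag 10, default 5 (in v2 it sits immediately before latitude) -> affects the rule determinations only; this particular Shipment value decodes identically

decoded: {"role": "MID", "tags": [], "addr": null, "balance": -2.5}


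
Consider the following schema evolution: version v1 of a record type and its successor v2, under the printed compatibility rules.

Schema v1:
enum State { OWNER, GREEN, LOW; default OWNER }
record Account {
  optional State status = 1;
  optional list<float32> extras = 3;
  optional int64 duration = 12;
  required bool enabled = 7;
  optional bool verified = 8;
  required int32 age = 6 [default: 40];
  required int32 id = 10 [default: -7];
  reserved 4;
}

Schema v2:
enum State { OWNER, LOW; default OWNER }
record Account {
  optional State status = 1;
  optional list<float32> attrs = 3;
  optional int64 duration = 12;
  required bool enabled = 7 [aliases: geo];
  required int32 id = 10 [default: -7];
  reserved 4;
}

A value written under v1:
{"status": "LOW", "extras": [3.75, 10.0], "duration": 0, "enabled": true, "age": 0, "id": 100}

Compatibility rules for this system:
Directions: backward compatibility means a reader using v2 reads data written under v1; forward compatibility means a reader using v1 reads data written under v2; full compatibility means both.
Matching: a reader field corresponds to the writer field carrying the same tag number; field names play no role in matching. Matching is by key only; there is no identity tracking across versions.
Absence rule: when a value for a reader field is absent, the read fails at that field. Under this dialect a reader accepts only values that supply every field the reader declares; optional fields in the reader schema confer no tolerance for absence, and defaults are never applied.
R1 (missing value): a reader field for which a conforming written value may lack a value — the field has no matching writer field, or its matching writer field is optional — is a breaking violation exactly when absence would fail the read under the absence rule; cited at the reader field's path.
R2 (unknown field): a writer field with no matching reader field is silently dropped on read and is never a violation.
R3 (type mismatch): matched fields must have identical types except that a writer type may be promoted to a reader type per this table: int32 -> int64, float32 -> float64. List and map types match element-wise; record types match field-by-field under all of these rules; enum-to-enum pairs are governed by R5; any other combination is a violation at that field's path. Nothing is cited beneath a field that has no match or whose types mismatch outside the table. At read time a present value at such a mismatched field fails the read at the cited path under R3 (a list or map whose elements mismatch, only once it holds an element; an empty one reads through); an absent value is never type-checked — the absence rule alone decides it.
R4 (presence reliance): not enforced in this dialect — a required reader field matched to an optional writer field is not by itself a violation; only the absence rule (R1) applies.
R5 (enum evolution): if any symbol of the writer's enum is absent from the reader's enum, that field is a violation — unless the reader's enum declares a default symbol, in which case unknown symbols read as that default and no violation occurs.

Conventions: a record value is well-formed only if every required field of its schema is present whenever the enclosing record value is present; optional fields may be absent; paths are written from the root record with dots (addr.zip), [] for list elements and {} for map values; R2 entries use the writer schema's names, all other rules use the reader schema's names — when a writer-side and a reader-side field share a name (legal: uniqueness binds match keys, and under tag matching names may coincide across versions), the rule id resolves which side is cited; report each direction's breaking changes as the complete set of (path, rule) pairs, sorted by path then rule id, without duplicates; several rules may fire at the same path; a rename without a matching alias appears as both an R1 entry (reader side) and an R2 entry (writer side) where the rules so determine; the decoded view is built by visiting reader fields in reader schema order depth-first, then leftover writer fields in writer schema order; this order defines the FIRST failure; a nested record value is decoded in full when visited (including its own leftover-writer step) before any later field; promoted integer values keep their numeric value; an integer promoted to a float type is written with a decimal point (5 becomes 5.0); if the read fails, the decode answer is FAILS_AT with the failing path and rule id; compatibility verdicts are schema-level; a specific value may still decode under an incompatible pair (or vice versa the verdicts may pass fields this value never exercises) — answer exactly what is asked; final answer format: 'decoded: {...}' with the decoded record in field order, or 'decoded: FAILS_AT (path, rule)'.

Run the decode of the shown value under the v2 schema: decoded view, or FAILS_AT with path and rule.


each type pair in Account: writer, then reader
decoding the Account value with the v2 reader:
  status := "LOW"
  attrs := [3.75, 10.0] (from writer extras)
  duration := 0
  enabled := true
  id := 100
  writer age: unknown -> dropped
  => decoded: {"status": "LOW", "attrs": [3.75, 10.0], "duration": 0, "enabled": true, "id": 100}
remaining Account differences; none change what is asked:
  enum State (field status in record Account): symbol GREEN removed -> triggers nothing under the printed rules; the Account answer is the same either way

decoded: {"status": "LOW", "attrs": [3.75, 10.0], "duration": 0, "enabled": true, "id": 100}


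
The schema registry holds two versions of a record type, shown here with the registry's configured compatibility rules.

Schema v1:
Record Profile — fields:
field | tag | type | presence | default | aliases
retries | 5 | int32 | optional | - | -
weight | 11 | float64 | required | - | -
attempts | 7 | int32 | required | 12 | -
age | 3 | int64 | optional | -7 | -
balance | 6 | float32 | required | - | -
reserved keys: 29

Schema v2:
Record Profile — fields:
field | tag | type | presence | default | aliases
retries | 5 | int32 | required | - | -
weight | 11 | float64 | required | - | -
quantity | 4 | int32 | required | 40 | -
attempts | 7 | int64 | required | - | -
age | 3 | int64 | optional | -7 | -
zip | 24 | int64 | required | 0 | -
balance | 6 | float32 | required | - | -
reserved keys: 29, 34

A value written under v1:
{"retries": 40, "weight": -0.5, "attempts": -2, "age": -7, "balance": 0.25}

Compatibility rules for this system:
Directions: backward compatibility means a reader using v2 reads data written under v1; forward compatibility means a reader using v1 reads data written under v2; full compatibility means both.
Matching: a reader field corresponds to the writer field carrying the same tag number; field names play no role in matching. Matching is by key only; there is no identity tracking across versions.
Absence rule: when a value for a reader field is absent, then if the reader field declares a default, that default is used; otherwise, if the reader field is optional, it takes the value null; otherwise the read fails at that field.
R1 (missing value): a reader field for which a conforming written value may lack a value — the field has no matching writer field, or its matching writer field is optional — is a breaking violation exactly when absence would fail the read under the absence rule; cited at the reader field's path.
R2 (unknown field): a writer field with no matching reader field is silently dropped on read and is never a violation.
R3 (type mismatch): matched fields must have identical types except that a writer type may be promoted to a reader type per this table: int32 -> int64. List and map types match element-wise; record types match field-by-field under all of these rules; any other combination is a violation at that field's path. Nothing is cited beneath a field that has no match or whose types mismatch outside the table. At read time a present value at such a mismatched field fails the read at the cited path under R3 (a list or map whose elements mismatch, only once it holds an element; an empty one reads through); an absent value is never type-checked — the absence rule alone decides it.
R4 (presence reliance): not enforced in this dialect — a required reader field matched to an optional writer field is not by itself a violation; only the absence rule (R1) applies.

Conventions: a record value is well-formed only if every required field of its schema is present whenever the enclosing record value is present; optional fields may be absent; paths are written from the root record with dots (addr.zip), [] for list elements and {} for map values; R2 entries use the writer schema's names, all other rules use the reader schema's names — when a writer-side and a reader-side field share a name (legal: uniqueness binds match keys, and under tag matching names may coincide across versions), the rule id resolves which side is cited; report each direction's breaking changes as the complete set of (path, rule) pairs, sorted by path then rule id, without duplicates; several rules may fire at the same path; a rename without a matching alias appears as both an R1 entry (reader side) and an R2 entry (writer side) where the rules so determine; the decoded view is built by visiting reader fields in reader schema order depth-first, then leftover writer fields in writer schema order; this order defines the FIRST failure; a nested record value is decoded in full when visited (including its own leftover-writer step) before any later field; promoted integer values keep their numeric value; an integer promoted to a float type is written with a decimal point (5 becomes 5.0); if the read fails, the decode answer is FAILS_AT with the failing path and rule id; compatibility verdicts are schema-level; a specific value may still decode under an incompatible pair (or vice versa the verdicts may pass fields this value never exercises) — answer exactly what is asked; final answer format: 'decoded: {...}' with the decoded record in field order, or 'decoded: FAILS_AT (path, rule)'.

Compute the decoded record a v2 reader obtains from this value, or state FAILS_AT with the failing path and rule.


decoded: {"retries": 40, "weight": -0.5, "quantity": 40, "attempts": -2, "age": -7, "zip": 0, "balance": 0.25}

the writer's type comes first in each Profile pair
decode walk for Profile under reader schema v2:
  retries := 40
  weight := -0.5
  quantity := 40 (absent -> default)
  attempts := -2 (int32 -> int64)
  age := -7
  zip := 0 (absent -> default)
  balance := 0.25
  => decoded: {"retries": 40, "weight": -0.5, "quantity": 40, "attempts": -2, "age": -7, "zip": 0, "balance": 0.25}
the other Profile changes do not affect what is asked:
  field retries in record Profile: optional changed to required -> a verdict-level change on Profile — the shown value reads the same
  field attempts in record Profile: type int32 changed to int64 (its default is dropped) -> a verdict-level change on Profile — the shown value reads the same


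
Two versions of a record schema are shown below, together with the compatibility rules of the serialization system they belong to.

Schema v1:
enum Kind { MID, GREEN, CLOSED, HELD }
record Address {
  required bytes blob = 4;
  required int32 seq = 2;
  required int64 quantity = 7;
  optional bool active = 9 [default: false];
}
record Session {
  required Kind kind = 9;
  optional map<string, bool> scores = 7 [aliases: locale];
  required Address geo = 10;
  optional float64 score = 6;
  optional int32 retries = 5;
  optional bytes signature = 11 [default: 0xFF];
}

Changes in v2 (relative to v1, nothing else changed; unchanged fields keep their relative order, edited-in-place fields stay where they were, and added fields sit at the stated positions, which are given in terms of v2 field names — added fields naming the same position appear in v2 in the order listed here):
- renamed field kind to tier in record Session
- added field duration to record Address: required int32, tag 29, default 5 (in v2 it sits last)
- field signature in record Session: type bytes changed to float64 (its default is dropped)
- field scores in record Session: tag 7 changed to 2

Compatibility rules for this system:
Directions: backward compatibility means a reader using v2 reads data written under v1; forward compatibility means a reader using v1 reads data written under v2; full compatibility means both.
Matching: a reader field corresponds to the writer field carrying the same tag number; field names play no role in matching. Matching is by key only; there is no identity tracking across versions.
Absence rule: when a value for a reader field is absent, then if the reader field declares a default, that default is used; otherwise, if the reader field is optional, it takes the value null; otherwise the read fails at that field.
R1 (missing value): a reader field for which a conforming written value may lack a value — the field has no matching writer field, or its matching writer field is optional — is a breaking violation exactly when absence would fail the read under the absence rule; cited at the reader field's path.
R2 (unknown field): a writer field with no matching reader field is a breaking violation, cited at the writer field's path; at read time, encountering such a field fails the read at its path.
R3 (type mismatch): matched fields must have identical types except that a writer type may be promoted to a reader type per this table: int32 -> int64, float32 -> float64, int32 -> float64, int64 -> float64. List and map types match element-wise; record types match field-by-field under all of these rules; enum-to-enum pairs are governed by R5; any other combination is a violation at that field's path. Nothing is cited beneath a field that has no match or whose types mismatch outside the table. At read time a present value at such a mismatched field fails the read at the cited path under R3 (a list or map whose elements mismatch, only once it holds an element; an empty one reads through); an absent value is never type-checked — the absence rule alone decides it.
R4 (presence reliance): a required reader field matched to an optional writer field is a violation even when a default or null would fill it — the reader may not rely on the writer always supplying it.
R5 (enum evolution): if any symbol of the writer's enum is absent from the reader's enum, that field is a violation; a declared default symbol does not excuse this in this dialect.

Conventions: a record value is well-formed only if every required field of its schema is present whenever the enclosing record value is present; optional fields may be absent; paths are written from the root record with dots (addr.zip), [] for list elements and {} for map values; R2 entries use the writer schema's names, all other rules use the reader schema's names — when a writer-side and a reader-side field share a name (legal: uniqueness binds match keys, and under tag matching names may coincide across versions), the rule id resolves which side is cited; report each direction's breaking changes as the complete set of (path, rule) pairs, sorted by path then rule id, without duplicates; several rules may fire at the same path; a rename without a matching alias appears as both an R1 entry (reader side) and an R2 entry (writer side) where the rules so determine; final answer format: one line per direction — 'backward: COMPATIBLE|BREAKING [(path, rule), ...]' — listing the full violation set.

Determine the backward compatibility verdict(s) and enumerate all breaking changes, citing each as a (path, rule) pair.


the writer's type comes first in each Session pair
backward pass over Session, reader schema v2, writer schema v1:
  tier: paired with writer kind (Kind -> Kind; writer required)
  scores: no writer-side match
  geo: paired with writer geo (Address -> Address; writer required)
  score: paired with writer score (float64 -> float64; writer optional)
  retries: paired with writer retries (int32 -> int32; writer optional)
  signature: paired with writer signature (bytes -> float64; writer optional)
  scores (writer side), unknown to reader
  geo.blob: paired with writer geo.blob (bytes -> bytes; writer required)
  geo.seq: paired with writer geo.seq (int32 -> int32; writer required)
  geo.quantity: paired with writer geo.quantity (int64 -> int64; writer required)
  geo.active: paired with writer geo.active (bool -> bool; writer optional)
  geo.duration: no writer-side match
  breaking: (scores, R2)
  breaking: (signature, R3)
  backward on Session therefore BREAKING (2)
diffs on Session not affecting the asked answer:
  renamed field kind to tier in record Session -> inert for the asked Session verdict: nothing fires
  added field duration to record Address: required int32, tag 29, default 5 (in v2 it sits last) -> its effect on Session is confined to the forward direction, not asked

backward: BREAKING [(scores, R2), (signature, R3)]


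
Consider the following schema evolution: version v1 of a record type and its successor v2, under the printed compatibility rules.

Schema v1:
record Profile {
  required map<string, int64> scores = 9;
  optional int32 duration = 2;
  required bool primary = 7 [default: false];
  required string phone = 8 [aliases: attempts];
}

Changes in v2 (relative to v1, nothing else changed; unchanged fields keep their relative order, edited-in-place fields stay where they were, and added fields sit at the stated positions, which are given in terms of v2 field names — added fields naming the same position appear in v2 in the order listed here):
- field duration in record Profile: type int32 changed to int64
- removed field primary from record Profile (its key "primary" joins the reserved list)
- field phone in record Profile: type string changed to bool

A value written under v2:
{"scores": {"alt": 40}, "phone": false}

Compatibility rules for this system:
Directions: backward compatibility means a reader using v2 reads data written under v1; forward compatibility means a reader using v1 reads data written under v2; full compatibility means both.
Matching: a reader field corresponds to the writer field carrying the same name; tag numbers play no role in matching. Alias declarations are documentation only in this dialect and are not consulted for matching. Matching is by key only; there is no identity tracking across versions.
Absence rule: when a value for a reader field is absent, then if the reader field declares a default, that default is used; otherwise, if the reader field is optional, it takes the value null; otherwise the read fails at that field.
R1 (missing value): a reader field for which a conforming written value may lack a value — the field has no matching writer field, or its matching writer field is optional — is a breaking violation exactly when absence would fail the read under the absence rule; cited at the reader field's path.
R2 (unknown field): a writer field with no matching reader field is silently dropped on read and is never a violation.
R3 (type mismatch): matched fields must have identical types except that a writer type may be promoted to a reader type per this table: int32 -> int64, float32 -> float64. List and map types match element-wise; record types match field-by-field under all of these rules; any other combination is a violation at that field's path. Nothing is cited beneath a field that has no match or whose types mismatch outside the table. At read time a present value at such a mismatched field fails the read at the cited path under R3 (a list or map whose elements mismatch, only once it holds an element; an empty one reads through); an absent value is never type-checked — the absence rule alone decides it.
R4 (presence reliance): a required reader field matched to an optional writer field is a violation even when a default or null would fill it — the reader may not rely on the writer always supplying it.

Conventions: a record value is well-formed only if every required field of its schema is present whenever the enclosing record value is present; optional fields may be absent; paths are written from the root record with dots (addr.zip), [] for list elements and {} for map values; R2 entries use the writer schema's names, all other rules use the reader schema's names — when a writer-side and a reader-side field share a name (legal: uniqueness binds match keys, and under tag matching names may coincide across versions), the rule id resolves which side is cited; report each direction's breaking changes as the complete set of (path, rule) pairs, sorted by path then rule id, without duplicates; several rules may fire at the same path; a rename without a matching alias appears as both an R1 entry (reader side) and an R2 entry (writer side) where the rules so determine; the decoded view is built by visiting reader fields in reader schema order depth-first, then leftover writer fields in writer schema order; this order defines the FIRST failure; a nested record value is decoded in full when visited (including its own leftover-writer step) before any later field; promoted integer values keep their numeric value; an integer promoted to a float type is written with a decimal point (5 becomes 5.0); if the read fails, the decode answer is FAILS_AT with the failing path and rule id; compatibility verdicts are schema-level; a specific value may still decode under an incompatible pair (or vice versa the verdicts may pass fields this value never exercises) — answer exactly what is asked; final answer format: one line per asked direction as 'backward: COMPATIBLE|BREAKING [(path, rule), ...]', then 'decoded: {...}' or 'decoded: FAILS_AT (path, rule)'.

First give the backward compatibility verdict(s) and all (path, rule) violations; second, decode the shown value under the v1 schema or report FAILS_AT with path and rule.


in Profile below, arrows point writer -> reader
checking backward for Profile: reader v2 against writer v1:
  scores <- scores (map<string, int64> -> map<string, int64>, writer required)
  duration <- duration (int32 -> int64, writer optional)
  phone <- phone (string -> bool, writer required)
  leftover writer field: primary
  violation R3 at phone
  => backward verdict for Profile: BREAKING, 1 violation(s)
migrating the Profile value to v1:
  scores := {"alt": 40}
  duration := null (absent, optional -> null)
  primary := false (absent -> default)
  read fails at phone under R3
  => FAILS_AT (phone, R3)
the rest of the Profile diff is inert for this question:
  field duration in record Profile: type int32 changed to int64 -> fires only in the forward direction of Profile, which is not asked here
  removed field primary from record Profile (its key "primary" joins the reserved list) -> triggers nothing under Profile's printed rules — same verdict

backward: BREAKING [(phone, R3)]; decoded: FAILS_AT (phone, R3)


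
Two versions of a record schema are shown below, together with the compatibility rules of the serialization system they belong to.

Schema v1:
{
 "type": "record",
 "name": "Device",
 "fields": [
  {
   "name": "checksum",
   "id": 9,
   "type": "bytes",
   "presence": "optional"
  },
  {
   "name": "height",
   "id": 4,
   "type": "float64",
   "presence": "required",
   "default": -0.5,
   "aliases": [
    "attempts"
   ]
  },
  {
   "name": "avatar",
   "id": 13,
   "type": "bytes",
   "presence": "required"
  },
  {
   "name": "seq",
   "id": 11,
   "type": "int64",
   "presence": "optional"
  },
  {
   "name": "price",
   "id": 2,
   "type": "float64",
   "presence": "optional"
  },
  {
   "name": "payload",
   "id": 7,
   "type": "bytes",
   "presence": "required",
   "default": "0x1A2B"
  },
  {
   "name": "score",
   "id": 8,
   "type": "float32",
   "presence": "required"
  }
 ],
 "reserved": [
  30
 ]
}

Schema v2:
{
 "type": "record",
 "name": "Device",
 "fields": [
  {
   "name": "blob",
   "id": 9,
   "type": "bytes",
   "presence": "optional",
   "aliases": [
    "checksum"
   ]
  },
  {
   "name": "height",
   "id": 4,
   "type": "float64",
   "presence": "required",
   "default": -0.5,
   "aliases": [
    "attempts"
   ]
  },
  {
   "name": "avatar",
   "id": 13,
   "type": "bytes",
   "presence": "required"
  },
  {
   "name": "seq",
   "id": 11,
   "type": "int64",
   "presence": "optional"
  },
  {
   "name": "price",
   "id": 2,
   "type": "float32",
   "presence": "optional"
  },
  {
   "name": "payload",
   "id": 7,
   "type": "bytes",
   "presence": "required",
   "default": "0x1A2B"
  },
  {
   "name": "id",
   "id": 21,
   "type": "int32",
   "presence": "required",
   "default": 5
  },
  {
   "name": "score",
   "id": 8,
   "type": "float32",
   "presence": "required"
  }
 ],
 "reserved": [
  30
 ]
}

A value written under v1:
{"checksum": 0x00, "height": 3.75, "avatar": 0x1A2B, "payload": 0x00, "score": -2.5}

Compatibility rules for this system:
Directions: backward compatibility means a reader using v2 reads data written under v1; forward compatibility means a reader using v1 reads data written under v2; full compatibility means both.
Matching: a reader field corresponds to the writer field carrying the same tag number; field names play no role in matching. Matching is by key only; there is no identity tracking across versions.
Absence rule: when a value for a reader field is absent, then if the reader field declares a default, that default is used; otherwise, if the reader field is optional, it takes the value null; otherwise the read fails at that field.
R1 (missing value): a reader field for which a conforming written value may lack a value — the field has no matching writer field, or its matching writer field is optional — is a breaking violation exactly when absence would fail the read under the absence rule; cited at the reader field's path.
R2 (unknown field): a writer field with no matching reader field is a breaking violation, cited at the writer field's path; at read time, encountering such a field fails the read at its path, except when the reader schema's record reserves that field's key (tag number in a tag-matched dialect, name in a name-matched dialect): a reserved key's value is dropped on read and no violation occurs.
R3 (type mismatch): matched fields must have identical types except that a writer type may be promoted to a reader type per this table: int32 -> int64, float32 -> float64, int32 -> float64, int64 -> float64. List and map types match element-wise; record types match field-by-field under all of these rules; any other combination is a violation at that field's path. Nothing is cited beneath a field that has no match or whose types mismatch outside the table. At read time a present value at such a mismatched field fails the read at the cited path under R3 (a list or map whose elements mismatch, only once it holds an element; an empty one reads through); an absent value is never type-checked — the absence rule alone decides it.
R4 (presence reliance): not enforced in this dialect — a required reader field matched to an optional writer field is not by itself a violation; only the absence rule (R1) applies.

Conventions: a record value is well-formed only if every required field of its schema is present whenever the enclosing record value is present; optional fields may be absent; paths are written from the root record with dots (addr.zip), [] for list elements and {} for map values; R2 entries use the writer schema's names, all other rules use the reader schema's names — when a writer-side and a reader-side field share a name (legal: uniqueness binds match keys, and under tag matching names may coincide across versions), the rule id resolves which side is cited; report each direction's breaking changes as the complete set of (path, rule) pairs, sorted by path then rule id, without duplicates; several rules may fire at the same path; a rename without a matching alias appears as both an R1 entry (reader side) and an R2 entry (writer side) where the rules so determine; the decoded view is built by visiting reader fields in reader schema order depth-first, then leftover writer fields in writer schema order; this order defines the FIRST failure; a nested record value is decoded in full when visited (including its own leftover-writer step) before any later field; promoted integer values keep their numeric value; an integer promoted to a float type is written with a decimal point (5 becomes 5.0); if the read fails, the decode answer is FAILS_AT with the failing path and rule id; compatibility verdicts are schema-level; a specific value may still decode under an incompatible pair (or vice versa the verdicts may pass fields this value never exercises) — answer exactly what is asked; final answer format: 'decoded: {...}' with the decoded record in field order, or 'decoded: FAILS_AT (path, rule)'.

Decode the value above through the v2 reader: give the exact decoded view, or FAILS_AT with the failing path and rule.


in Device below, arrows point writer -> reader
decoding the Device value with the v2 reader:
  blob := 0x00 (from writer checksum)
  height := 3.75
  avatar := 0x1A2B
  seq := null (not supplied -> null)
  price := null (not supplied -> null)
  payload := 0x00
  id := 5 (no value, default fills)
  score := -2.5
  => decoded: {"blob": 0x00, "height": 3.75, "avatar": 0x1A2B, "seq": null, "price": null, "payload": 0x00, "id": 5, "score": -2.5}
the rest of the Device diff is inert for this question:
  field price in record Device: type float64 changed to float32 -> matters for Device compatibility verdicts, not for this value's decode

decoded: {"blob": 0x00, "height": 3.75, "avatar": 0x1A2B, "seq": null, "price": null, "payload": 0x00, "id": 5, "score": -2.5}
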